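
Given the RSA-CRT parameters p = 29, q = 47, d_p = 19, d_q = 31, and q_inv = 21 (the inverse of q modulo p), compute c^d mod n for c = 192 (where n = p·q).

m₁ = c^(d_p) mod p: c ≡ 18 (mod 29), and 18^19 mod 29 = 14.
m₂ = c^(d_q) mod q: c ≡ 4 (mod 47), and 4^31 mod 47 = 18.
h = q_inv·(m₁ − m₂) mod p = 21·(14 − 18) mod 29 = 3.
m = m₂ + h·q = 18 + 3·47 = 159.

159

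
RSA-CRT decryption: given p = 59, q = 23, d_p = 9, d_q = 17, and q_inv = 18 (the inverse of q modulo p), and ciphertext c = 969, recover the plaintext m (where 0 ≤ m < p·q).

62

m₁ = c^(d_p) mod p: c ≡ 25 (mod 59), and 25^9 mod 59 = 3.
m₂ = c^(d_q) mod q: c ≡ 3 (mod 23), and 3^17 mod 23 = 16.
h = q_inv·(m₁ − m₂) mod p = 18·(3 − 16) mod 59 = 2.
m = m₂ + h·q = 16 + 2·23 = 62.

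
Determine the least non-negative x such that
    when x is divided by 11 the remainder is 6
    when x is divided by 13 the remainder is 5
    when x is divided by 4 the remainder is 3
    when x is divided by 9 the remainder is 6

The moduli are pairwise coprime; N = 11·13·4·9 = 5148.
N/11 = 468; 468 ≡ 6 (mod 11); 6·2 ≡ 1, so inverse 2.
N/13 = 396; 396 ≡ 6 (mod 13); 6·11 ≡ 1, so inverse 11.
N/4 = 1287; 1287 ≡ 3 (mod 4); 3·3 ≡ 1, so inverse 3.
N/9 = 572; 572 ≡ 5 (mod 9); 5·2 ≡ 1, so inverse 2.
x ≡ 6·468·2 + 5·396·11 + 3·1287·3 + 6·572·2 = 45843.
45843 mod 5148 = 4659.

4659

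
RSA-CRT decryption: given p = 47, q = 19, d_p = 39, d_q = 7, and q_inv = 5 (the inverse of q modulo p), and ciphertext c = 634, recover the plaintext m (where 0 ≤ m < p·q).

577

m₁ = c^(d_p) mod p: c ≡ 23 (mod 47), and 23^39 mod 47 = 13.
m₂ = c^(d_q) mod q: c ≡ 7 (mod 19), and 7^7 mod 19 = 7.
h = q_inv·(m₁ − m₂) mod p = 5·(13 − 7) mod 47 = 30.
m = m₂ + h·q = 7 + 30·19 = 577.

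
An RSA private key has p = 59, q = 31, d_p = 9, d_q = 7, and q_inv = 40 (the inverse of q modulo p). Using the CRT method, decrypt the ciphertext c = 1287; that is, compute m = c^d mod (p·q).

938

m₁ = c^(d_p) mod p: c ≡ 48 (mod 59), and 48^9 mod 59 = 53.
m₂ = c^(d_q) mod q: c ≡ 16 (mod 31), and 16^7 mod 31 = 8.
h = q_inv·(m₁ − m₂) mod p = 40·(53 − 8) mod 59 = 30.
m = m₂ + h·q = 8 + 30·31 = 938.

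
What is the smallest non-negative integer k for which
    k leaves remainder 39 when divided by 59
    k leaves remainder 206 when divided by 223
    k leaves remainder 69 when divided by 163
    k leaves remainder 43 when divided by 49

The moduli are pairwise coprime; N = 59·223·163·49 = 105084959.
N/59 = 1781101; 1781101 ≡ 9 (mod 59); 9·46 ≡ 1, so inverse 46.
N/223 = 471233; 471233 ≡ 34 (mod 223); 34·164 ≡ 1, so inverse 164.
N/163 = 644693; 644693 ≡ 28 (mod 163); 28·99 ≡ 1, so inverse 99.
N/49 = 2144591; 2144591 ≡ 8 (mod 49); 8·43 ≡ 1, so inverse 43.
k ≡ 39·1781101·46 + 206·471233·164 + 69·644693·99 + 43·2144591·43 = 27484677508.
27484677508 mod 105084959 = 57503209.

57503209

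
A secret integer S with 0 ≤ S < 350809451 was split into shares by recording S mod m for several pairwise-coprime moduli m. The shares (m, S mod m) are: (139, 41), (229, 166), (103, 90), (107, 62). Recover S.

The moduli are pairwise coprime; N = 139·229·103·107 = 350809451.
N/139 = 2523809; 2523809 ≡ 125 (mod 139); 125·129 ≡ 1, so inverse 129.
N/229 = 1531919; 1531919 ≡ 138 (mod 229); 138·78 ≡ 1, so inverse 78.
N/103 = 3405917; 3405917 ≡ 16 (mod 103); 16·58 ≡ 1, so inverse 58.
N/107 = 3278593; 3278593 ≡ 6 (mod 107); 6·18 ≡ 1, so inverse 18.
S ≡ 41·2523809·129 + 166·1531919·78 + 90·3405917·58 + 62·3278593·18 = 54621509541.
54621509541 mod 350809451 = 246044636.

246044636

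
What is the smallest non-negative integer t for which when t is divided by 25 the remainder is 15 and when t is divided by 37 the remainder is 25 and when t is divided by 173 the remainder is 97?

Combine the congruences pairwise.
From t ≡ 15 (mod 25) write t = 15 + 25s. Substituting into t ≡ 25 (mod 37) gives 25s ≡ 10 (mod 37), and since 25⁻¹ ≡ 3 (mod 37), s ≡ 30. Hence t ≡ 15 + 25·30 = 765 (mod 925).
From t ≡ 765 (mod 925) write t = 765 + 925s. Substituting into t ≡ 97 (mod 173) gives 925s ≡ 24 (mod 173), and since 60⁻¹ ≡ 124 (mod 173), s ≡ 35. Hence t ≡ 765 + 925·35 = 33140 (mod 160025).

33140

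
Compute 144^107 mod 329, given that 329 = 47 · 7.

Mod 47: 144 ≡ 3; by Fermat, exponent reduces to 107 mod 46 = 15; 3^15 ≡ 42 (mod 47).
Mod 7: 144 ≡ 4; by Fermat, exponent reduces to 107 mod 6 = 5; 4^5 ≡ 2 (mod 7).
Combine by CRT: x ≡ 42 (mod 47), x ≡ 2 (mod 7) ⇒ x ≡ 324 (mod 329).

324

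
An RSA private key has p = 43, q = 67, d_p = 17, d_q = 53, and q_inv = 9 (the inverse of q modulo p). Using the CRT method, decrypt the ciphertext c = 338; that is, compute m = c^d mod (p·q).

m₁ = c^(d_p) mod p: c ≡ 37 (mod 43), and 37^17 mod 43 = 7.
m₂ = c^(d_q) mod q: c ≡ 3 (mod 67), and 3^53 mod 67 = 52.
h = q_inv·(m₁ − m₂) mod p = 9·(7 − 52) mod 43 = 25.
m = m₂ + h·q = 52 + 25·67 = 1727.

1727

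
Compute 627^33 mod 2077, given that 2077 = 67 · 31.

Mod 67: 627 ≡ 24; 24^33 ≡ 1 (mod 67).
Mod 31: 627 ≡ 7; by Fermat, exponent reduces to 33 mod 30 = 3; 7^3 ≡ 2 (mod 31).
Combine by CRT: x ≡ 1 (mod 67), x ≡ 2 (mod 31) ⇒ x ≡ 1676 (mod 2077).

1676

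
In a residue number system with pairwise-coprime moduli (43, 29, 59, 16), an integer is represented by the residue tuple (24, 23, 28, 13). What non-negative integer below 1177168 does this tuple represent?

998957

From x ≡ 24 (mod 43) write x = 24 + 43t. Substituting into x ≡ 23 (mod 29) gives 43t ≡ 28 (mod 29), and since 14⁻¹ ≡ 27 (mod 29), t ≡ 2. Hence x ≡ 24 + 43·2 = 110 (mod 1247).
From x ≡ 110 (mod 1247) write x = 110 + 1247t. Substituting into x ≡ 28 (mod 59) gives 1247t ≡ 36 (mod 59), and since 8⁻¹ ≡ 37 (mod 59), t ≡ 34. Hence x ≡ 110 + 1247·34 = 42508 (mod 73573).
From x ≡ 42508 (mod 73573) write x = 42508 + 73573t. Substituting into x ≡ 13 (mod 16) gives 73573t ≡ 1 (mod 16), and since 5⁻¹ ≡ 13 (mod 16), t ≡ 13. Hence x ≡ 42508 + 73573·13 = 998957 (mod 1177168).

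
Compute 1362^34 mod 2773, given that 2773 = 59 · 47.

706

Mod 59: 1362 ≡ 5; 5^34 ≡ 57 (mod 59).
Mod 47: 1362 ≡ 46; 46^34 ≡ 1 (mod 47).
Combine by CRT: x ≡ 57 (mod 59), x ≡ 1 (mod 47) ⇒ x ≡ 706 (mod 2773).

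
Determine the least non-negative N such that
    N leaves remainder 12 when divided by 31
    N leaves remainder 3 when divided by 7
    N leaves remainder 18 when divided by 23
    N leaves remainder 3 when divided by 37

The moduli are pairwise coprime; M = 31·7·23·37 = 184667.
M/31 = 5957; 5957 ≡ 5 (mod 31); 5·25 ≡ 1, so inverse 25.
M/7 = 26381; 26381 ≡ 5 (mod 7); 5·3 ≡ 1, so inverse 3.
M/23 = 8029; 8029 ≡ 2 (mod 23); 2·12 ≡ 1, so inverse 12.
M/37 = 4991; 4991 ≡ 33 (mod 37); 33·9 ≡ 1, so inverse 9.
N ≡ 12·5957·25 + 3·26381·3 + 18·8029·12 + 3·4991·9 = 3893550.
3893550 mod 184667 = 15543.

15543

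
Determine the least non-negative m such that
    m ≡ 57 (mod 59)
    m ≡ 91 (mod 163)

8730

From m ≡ 57 (mod 59) write m = 57 + 59t. Substituting into m ≡ 91 (mod 163) gives 59t ≡ 34 (mod 163), and since 59⁻¹ ≡ 105 (mod 163), t ≡ 147. Hence m ≡ 57 + 59·147 = 8730 (mod 9617).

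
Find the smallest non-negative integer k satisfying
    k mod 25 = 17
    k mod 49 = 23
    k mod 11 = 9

317

From k ≡ 17 (mod 25) write k = 17 + 25t. Substituting into k ≡ 23 (mod 49) gives 25t ≡ 6 (mod 49), and since 25⁻¹ ≡ 2 (mod 49), t ≡ 12. Hence k ≡ 17 + 25·12 = 317 (mod 1225).
From k ≡ 317 (mod 1225) write k = 317 + 1225t. Substituting into k ≡ 9 (mod 11) gives 1225t ≡ 0 (mod 11), and since 4⁻¹ ≡ 3 (mod 11), t ≡ 0. Hence k ≡ 317 + 1225·0 = 317 (mod 13475).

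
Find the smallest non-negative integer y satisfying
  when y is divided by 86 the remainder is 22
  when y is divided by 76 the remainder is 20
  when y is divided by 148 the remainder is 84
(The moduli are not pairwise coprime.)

69940

gcd(86, 76) = 2 and 2 | (20 − 22), so the pair is consistent; merging gives y ≡ 1312 (mod 3268), where 3268 = lcm(86, 76).
gcd(3268, 148) = 4 and 4 | (84 − 1312), so the pair is consistent; merging gives y ≡ 69940 (mod 120916), where 120916 = lcm(3268, 148).
The solution is unique modulo lcm(86, 76, 148) = 120916.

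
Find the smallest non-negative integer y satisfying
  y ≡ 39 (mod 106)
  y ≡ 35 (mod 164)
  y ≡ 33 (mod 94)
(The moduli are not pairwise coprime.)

gcd(106, 164) = 2 and 2 | (35 − 39), so the pair is consistent; merging gives y ≡ 3643 (mod 8692), where 8692 = lcm(106, 164).
gcd(8692, 94) = 2 and 2 | (33 − 3643), so the pair is consistent; merging gives y ≡ 386091 (mod 408524), where 408524 = lcm(8692, 94).
The solution is unique modulo lcm(106, 164, 94) = 408524.

386091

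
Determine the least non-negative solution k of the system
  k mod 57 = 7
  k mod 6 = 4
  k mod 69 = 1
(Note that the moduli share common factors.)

2002

gcd(57, 6) = 3 and 3 | (4 − 7), so the pair is consistent; merging gives k ≡ 64 (mod 114), where 114 = lcm(57, 6).
gcd(114, 69) = 3 and 3 | (1 − 64), so the pair is consistent; merging gives k ≡ 2002 (mod 2622), where 2622 = lcm(114, 69).
The solution is unique modulo lcm(57, 6, 69) = 2622.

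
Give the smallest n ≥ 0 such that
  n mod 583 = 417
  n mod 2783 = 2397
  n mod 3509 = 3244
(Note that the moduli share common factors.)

Combine the congruences pairwise.
gcd(583, 2783) = 11 and 11 | (2397 − 417), so the pair is consistent; merging gives n ≡ 44142 (mod 147499), where 147499 = lcm(583, 2783).
gcd(147499, 3509) = 121 and 121 | (3244 − 44142), so the pair is consistent; merging gives n ≡ 1519132 (mod 4277471), where 4277471 = lcm(147499, 3509).
The solution is unique modulo lcm(583, 2783, 3509) = 4277471.

1519132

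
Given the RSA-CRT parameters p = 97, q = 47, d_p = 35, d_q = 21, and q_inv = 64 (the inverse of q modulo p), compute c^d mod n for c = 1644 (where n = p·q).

m₁ = c^(d_p) mod p: c ≡ 92 (mod 97), and 92^35 mod 97 = 87.
m₂ = c^(d_q) mod q: c ≡ 46 (mod 47), and 46^21 mod 47 = 46.
h = q_inv·(m₁ − m₂) mod p = 64·(87 − 46) mod 97 = 5.
m = m₂ + h·q = 46 + 5·47 = 281.

281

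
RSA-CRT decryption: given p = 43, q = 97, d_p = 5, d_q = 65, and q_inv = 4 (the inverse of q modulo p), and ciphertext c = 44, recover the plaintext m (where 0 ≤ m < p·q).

259

m₁ = c^(d_p) mod p: c ≡ 1 (mod 43), and 1^5 mod 43 = 1.
m₂ = c^(d_q) mod q: c ≡ 44 (mod 97), and 44^65 mod 97 = 65.
h = q_inv·(m₁ − m₂) mod p = 4·(1 − 65) mod 43 = 2.
m = m₂ + h·q = 65 + 2·97 = 259.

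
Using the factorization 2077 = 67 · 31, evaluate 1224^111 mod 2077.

Mod 67: 1224 ≡ 18; by Fermat, exponent reduces to 111 mod 66 = 45; 18^45 ≡ 53 (mod 67).
Mod 31: 1224 ≡ 15; by Fermat, exponent reduces to 111 mod 30 = 21; 15^21 ≡ 15 (mod 31).
Combine by CRT: x ≡ 53 (mod 67), x ≡ 15 (mod 31) ⇒ x ≡ 790 (mod 2077).

790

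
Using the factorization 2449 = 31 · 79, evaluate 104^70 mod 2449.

1710

Mod 31: 104 ≡ 11; by Fermat, exponent reduces to 70 mod 30 = 10; 11^10 ≡ 5 (mod 31).
Mod 79: 104 ≡ 25; 25^70 ≡ 51 (mod 79).
Combine by CRT: x ≡ 5 (mod 31), x ≡ 51 (mod 79) ⇒ x ≡ 1710 (mod 2449).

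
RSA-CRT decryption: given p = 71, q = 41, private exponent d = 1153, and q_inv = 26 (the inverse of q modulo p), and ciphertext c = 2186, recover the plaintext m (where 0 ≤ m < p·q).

d_p = d mod (p−1) = 1153 mod 70 = 33; d_q = d mod (q−1) = 33.
m₁ = c^(d_p) mod p: c ≡ 56 (mod 71), and 56^33 mod 71 = 65.
m₂ = c^(d_q) mod q: c ≡ 13 (mod 41), and 13^33 mod 41 = 30.
h = q_inv·(m₁ − m₂) mod p = 26·(65 − 30) mod 71 = 58.
m = m₂ + h·q = 30 + 58·41 = 2408.

2408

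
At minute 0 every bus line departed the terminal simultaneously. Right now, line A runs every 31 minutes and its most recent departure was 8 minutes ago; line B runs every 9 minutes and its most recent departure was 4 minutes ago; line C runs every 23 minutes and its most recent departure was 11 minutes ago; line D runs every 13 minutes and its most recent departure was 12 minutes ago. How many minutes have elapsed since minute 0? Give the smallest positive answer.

56614

From t ≡ 8 (mod 31) write t = 8 + 31s. Substituting into t ≡ 4 (mod 9) gives 31s ≡ 5 (mod 9), and since 4⁻¹ ≡ 7 (mod 9), s ≡ 8. Hence t ≡ 8 + 31·8 = 256 (mod 279).
From t ≡ 256 (mod 279) write t = 256 + 279s. Substituting into t ≡ 11 (mod 23) gives 279s ≡ 8 (mod 23), and since 3⁻¹ ≡ 8 (mod 23), s ≡ 18. Hence t ≡ 256 + 279·18 = 5278 (mod 6417).
From t ≡ 5278 (mod 6417) write t = 5278 + 6417s. Substituting into t ≡ 12 (mod 13) gives 6417s ≡ 12 (mod 13), and since 8⁻¹ ≡ 5 (mod 13), s ≡ 8. Hence t ≡ 5278 + 6417·8 = 56614 (mod 83421).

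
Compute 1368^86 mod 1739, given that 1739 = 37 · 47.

Mod 37: 1368 ≡ 36; by Fermat, exponent reduces to 86 mod 36 = 14; 36^14 ≡ 1 (mod 37).
Mod 47: 1368 ≡ 5; by Fermat, exponent reduces to 86 mod 46 = 40; 5^40 ≡ 9 (mod 47).
Combine by CRT: x ≡ 1 (mod 37), x ≡ 9 (mod 47) ⇒ x ≡ 667 (mod 1739).

667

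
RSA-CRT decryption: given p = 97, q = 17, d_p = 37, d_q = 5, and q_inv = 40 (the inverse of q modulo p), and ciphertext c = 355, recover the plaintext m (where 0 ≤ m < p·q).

1294

m₁ = c^(d_p) mod p: c ≡ 64 (mod 97), and 64^37 mod 97 = 33.
m₂ = c^(d_q) mod q: c ≡ 15 (mod 17), and 15^5 mod 17 = 2.
h = q_inv·(m₁ − m₂) mod p = 40·(33 − 2) mod 97 = 76.
m = m₂ + h·q = 2 + 76·17 = 1294.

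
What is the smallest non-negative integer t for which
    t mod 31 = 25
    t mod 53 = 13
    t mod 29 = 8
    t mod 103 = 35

2519209

The moduli are pairwise coprime; N = 31·53·29·103 = 4907641.
N/31 = 158311; 158311 ≡ 25 (mod 31); 25·5 ≡ 1, so inverse 5.
N/53 = 92597; 92597 ≡ 6 (mod 53); 6·9 ≡ 1, so inverse 9.
N/29 = 169229; 169229 ≡ 14 (mod 29); 14·27 ≡ 1, so inverse 27.
N/103 = 47647; 47647 ≡ 61 (mod 103); 61·76 ≡ 1, so inverse 76.
t ≡ 25·158311·5 + 13·92597·9 + 8·169229·27 + 35·47647·76 = 193917208.
193917208 mod 4907641 = 2519209.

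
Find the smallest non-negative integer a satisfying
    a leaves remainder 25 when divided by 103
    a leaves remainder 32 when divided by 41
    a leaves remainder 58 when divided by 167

From a ≡ 25 (mod 103) write a = 25 + 103t. Substituting into a ≡ 32 (mod 41) gives 103t ≡ 7 (mod 41), and since 21⁻¹ ≡ 2 (mod 41), t ≡ 14. Hence a ≡ 25 + 103·14 = 1467 (mod 4223).
From a ≡ 1467 (mod 4223) write a = 1467 + 4223t. Substituting into a ≡ 58 (mod 167) gives 4223t ≡ 94 (mod 167), and since 48⁻¹ ≡ 87 (mod 167), t ≡ 162. Hence a ≡ 1467 + 4223·162 = 685593 (mod 705241).

685593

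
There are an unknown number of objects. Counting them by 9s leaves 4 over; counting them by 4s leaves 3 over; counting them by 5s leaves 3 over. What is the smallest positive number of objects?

The moduli are pairwise coprime; M = 9·4·5 = 180.
M/9 = 20; 20 ≡ 2 (mod 9); 2·5 ≡ 1, so inverse 5.
M/4 = 45; 45 ≡ 1 (mod 4), inverse 1.
M/5 = 36; 36 ≡ 1 (mod 5), inverse 1.
N ≡ 4·20·5 + 3·45·1 + 3·36·1 = 643.
643 mod 180 = 103.

103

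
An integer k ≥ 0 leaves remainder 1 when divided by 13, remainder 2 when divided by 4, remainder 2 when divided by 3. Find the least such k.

14

The moduli are pairwise coprime; N = 13·4·3 = 156.
N/13 = 12; 12 ≡ 12 (mod 13); 12·12 ≡ 1, so inverse 12.
N/4 = 39; 39 ≡ 3 (mod 4); 3·3 ≡ 1, so inverse 3.
N/3 = 52; 52 ≡ 1 (mod 3), inverse 1.
k ≡ 1·12·12 + 2·39·3 + 2·52·1 = 482.
482 mod 156 = 14.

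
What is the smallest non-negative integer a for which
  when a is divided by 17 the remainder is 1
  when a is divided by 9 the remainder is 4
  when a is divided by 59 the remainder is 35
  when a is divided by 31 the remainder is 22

89302

From a ≡ 1 (mod 17) write a = 1 + 17t. Substituting into a ≡ 4 (mod 9) gives 17t ≡ 3 (mod 9), and since 8⁻¹ ≡ 8 (mod 9), t ≡ 6. Hence a ≡ 1 + 17·6 = 103 (mod 153).
From a ≡ 103 (mod 153) write a = 103 + 153t. Substituting into a ≡ 35 (mod 59) gives 153t ≡ 50 (mod 59), and since 35⁻¹ ≡ 27 (mod 59), t ≡ 52. Hence a ≡ 103 + 153·52 = 8059 (mod 9027).
From a ≡ 8059 (mod 9027) write a = 8059 + 9027t. Substituting into a ≡ 22 (mod 31) gives 9027t ≡ 23 (mod 31), and since 6⁻¹ ≡ 26 (mod 31), t ≡ 9. Hence a ≡ 8059 + 9027·9 = 89302 (mod 279837).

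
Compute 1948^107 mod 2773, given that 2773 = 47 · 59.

1771

Mod 47: 1948 ≡ 21; by Fermat, exponent reduces to 107 mod 46 = 15; 21^15 ≡ 32 (mod 47).
Mod 59: 1948 ≡ 1; by Fermat, exponent reduces to 107 mod 58 = 49; 1^49 ≡ 1 (mod 59).
Combine by CRT: x ≡ 32 (mod 47), x ≡ 1 (mod 59) ⇒ x ≡ 1771 (mod 2773).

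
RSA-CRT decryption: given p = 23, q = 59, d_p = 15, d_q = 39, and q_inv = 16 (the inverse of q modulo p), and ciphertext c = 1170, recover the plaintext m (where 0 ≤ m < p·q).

m₁ = c^(d_p) mod p: c ≡ 20 (mod 23), and 20^15 mod 23 = 11.
m₂ = c^(d_q) mod q: c ≡ 49 (mod 59), and 49^39 mod 59 = 25.
h = q_inv·(m₁ − m₂) mod p = 16·(11 − 25) mod 23 = 6.
m = m₂ + h·q = 25 + 6·59 = 379.

379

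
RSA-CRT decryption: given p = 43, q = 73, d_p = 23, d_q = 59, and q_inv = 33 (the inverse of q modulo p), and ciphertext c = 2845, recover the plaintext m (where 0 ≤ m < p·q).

m₁ = c^(d_p) mod p: c ≡ 7 (mod 43), and 7^23 mod 43 = 37.
m₂ = c^(d_q) mod q: c ≡ 71 (mod 73), and 71^59 mod 73 = 41.
h = q_inv·(m₁ − m₂) mod p = 33·(37 − 41) mod 43 = 40.
m = m₂ + h·q = 41 + 40·73 = 2961.

2961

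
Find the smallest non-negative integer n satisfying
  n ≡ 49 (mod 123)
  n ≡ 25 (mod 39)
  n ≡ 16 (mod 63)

gcd(123, 39) = 3 and 3 | (25 − 49), so the pair is consistent; merging gives n ≡ 1156 (mod 1599), where 1599 = lcm(123, 39).
gcd(1599, 63) = 3 and 3 | (16 − 1156), so the pair is consistent; merging gives n ≡ 9151 (mod 33579), where 33579 = lcm(1599, 63).
The solution is unique modulo lcm(123, 39, 63) = 33579.

9151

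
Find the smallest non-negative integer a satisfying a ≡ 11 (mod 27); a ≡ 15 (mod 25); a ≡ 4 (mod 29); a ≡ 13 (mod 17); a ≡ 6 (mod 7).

1152290

From a ≡ 11 (mod 27) write a = 11 + 27t. Substituting into a ≡ 15 (mod 25) gives 27t ≡ 4 (mod 25), and since 2⁻¹ ≡ 13 (mod 25), t ≡ 2. Hence a ≡ 11 + 27·2 = 65 (mod 675).
From a ≡ 65 (mod 675) write a = 65 + 675t. Substituting into a ≡ 4 (mod 29) gives 675t ≡ 26 (mod 29), and since 8⁻¹ ≡ 11 (mod 29), t ≡ 25. Hence a ≡ 65 + 675·25 = 16940 (mod 19575).
From a ≡ 16940 (mod 19575) write a = 16940 + 19575t. Substituting into a ≡ 13 (mod 17) gives 19575t ≡ 5 (mod 17), and since 8⁻¹ ≡ 15 (mod 17), t ≡ 7. Hence a ≡ 16940 + 19575·7 = 153965 (mod 332775).
From a ≡ 153965 (mod 332775) write a = 153965 + 332775t. Substituting into a ≡ 6 (mod 7) gives 332775t ≡ 6 (mod 7), and since 2⁻¹ ≡ 4 (mod 7), t ≡ 3. Hence a ≡ 153965 + 332775·3 = 1152290 (mod 2329425).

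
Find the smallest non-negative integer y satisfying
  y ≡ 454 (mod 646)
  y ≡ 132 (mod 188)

12728

Combine the congruences pairwise.
gcd(646, 188) = 2 and 2 | (132 − 454), so the pair is consistent; merging gives y ≡ 12728 (mod 60724), where 60724 = lcm(646, 188).
The solution is unique modulo lcm(646, 188) = 60724.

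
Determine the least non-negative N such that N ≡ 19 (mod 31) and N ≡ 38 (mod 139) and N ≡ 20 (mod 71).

69955

The moduli are pairwise coprime; M = 31·139·71 = 305939.
M/31 = 9869; 9869 ≡ 11 (mod 31); 11·17 ≡ 1, so inverse 17.
M/139 = 2201; 2201 ≡ 116 (mod 139); 116·6 ≡ 1, so inverse 6.
M/71 = 4309; 4309 ≡ 49 (mod 71); 49·29 ≡ 1, so inverse 29.
N ≡ 19·9869·17 + 38·2201·6 + 20·4309·29 = 6188735.
6188735 mod 305939 = 69955.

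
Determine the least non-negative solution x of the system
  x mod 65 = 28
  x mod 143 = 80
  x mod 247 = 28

Combine the congruences pairwise.
gcd(65, 143) = 13 and 13 | (80 − 28), so the pair is consistent; merging gives x ≡ 223 (mod 715), where 715 = lcm(65, 143).
gcd(715, 247) = 13 and 13 | (28 − 223), so the pair is consistent; merging gives x ≡ 12378 (mod 13585), where 13585 = lcm(715, 247).
The solution is unique modulo lcm(65, 143, 247) = 13585.

12378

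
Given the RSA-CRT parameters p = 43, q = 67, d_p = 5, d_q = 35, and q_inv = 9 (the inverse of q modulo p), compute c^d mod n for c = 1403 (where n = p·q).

2731

m₁ = c^(d_p) mod p: c ≡ 27 (mod 43), and 27^5 mod 43 = 22.
m₂ = c^(d_q) mod q: c ≡ 63 (mod 67), and 63^35 mod 67 = 51.
h = q_inv·(m₁ − m₂) mod p = 9·(22 − 51) mod 43 = 40.
m = m₂ + h·q = 51 + 40·67 = 2731.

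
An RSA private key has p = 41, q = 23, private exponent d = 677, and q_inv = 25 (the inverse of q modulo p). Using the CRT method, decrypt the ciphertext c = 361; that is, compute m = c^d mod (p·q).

d_p = d mod (p−1) = 677 mod 40 = 37; d_q = d mod (q−1) = 17.
m₁ = c^(d_p) mod p: c ≡ 33 (mod 41), and 33^37 mod 41 = 2.
m₂ = c^(d_q) mod q: c ≡ 16 (mod 23), and 16^17 mod 23 = 4.
h = q_inv·(m₁ − m₂) mod p = 25·(2 − 4) mod 41 = 32.
m = m₂ + h·q = 4 + 32·23 = 740.

740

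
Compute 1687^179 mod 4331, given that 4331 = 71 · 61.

Mod 71: 1687 ≡ 54; by Fermat, exponent reduces to 179 mod 70 = 39; 54^39 ≡ 25 (mod 71).
Mod 61: 1687 ≡ 40; by Fermat, exponent reduces to 179 mod 60 = 59; 40^59 ≡ 29 (mod 61).
Combine by CRT: x ≡ 25 (mod 71), x ≡ 29 (mod 61) ⇒ x ≡ 2652 (mod 4331).

2652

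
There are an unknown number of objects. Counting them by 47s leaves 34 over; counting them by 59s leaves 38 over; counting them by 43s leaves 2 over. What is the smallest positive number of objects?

90603

The moduli are pairwise coprime; M = 47·59·43 = 119239.
M/47 = 2537; 2537 ≡ 46 (mod 47); 46·46 ≡ 1, so inverse 46.
M/59 = 2021; 2021 ≡ 15 (mod 59); 15·4 ≡ 1, so inverse 4.
M/43 = 2773; 2773 ≡ 21 (mod 43); 21·41 ≡ 1, so inverse 41.
N ≡ 34·2537·46 + 38·2021·4 + 2·2773·41 = 4502446.
4502446 mod 119239 = 90603.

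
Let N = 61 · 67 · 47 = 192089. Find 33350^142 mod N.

341

Mod 61: 33350 ≡ 44; by Fermat, exponent reduces to 142 mod 60 = 22; 44^22 ≡ 36 (mod 61).
Mod 67: 33350 ≡ 51; by Fermat, exponent reduces to 142 mod 66 = 10; 51^10 ≡ 6 (mod 67).
Mod 47: 33350 ≡ 27; by Fermat, exponent reduces to 142 mod 46 = 4; 27^4 ≡ 12 (mod 47).
Combine by CRT: x ≡ 36 (mod 61), x ≡ 6 (mod 67), x ≡ 12 (mod 47) ⇒ x ≡ 341 (mod 192089).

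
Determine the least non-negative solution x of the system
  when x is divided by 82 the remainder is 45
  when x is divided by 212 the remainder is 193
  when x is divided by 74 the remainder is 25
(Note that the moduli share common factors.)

298689

gcd(82, 212) = 2 and 2 | (193 − 45), so the pair is consistent; merging gives x ≡ 3161 (mod 8692), where 8692 = lcm(82, 212).
gcd(8692, 74) = 2 and 2 | (25 − 3161), so the pair is consistent; merging gives x ≡ 298689 (mod 321604), where 321604 = lcm(8692, 74).
The solution is unique modulo lcm(82, 212, 74) = 321604.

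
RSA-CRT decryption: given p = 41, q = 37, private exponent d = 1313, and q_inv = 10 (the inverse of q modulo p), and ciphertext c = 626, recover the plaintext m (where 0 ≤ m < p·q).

567

d_p = d mod (p−1) = 1313 mod 40 = 33; d_q = d mod (q−1) = 17.
m₁ = c^(d_p) mod p: c ≡ 11 (mod 41), and 11^33 mod 41 = 34.
m₂ = c^(d_q) mod q: c ≡ 34 (mod 37), and 34^17 mod 37 = 12.
h = q_inv·(m₁ − m₂) mod p = 10·(34 − 12) mod 41 = 15.
m = m₂ + h·q = 12 + 15·37 = 567.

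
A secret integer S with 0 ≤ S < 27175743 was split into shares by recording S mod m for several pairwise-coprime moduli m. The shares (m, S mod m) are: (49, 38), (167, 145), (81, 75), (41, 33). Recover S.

14918088

The moduli are pairwise coprime; N = 49·167·81·41 = 27175743.
N/49 = 554607; 554607 ≡ 25 (mod 49); 25·2 ≡ 1, so inverse 2.
N/167 = 162729; 162729 ≡ 71 (mod 167); 71·40 ≡ 1, so inverse 40.
N/81 = 335503; 335503 ≡ 1 (mod 81), inverse 1.
N/41 = 662823; 662823 ≡ 17 (mod 41); 17·29 ≡ 1, so inverse 29.
S ≡ 38·554607·2 + 145·162729·40 + 75·335503·1 + 33·662823·29 = 1645462668.
1645462668 mod 27175743 = 14918088.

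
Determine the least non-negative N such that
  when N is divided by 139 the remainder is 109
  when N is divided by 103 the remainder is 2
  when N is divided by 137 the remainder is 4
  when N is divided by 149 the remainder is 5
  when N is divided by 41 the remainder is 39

10099666856

The moduli are pairwise coprime; M = 139·103·137·149·41 = 11982369761.
M/139 = 86204099; 86204099 ≡ 52 (mod 139); 52·131 ≡ 1, so inverse 131.
M/103 = 116333687; 116333687 ≡ 28 (mod 103); 28·92 ≡ 1, so inverse 92.
M/137 = 87462553; 87462553 ≡ 109 (mod 137); 109·44 ≡ 1, so inverse 44.
M/149 = 80418589; 80418589 ≡ 11 (mod 149); 11·122 ≡ 1, so inverse 122.
M/41 = 292252921; 292252921 ≡ 1 (mod 41), inverse 1.
N ≡ 109·86204099·131 + 2·116333687·92 + 4·87462553·44 + 5·80418589·122 + 39·292252921·1 = 1328160340566.
1328160340566 mod 11982369761 = 10099666856.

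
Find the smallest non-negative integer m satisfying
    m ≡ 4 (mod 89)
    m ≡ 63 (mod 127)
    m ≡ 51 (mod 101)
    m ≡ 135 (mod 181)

88645428

The moduli are pairwise coprime; N = 89·127·101·181 = 206630143.
N/89 = 2321687; 2321687 ≡ 33 (mod 89); 33·27 ≡ 1, so inverse 27.
N/127 = 1627009; 1627009 ≡ 12 (mod 127); 12·53 ≡ 1, so inverse 53.
N/101 = 2045843; 2045843 ≡ 88 (mod 101); 88·31 ≡ 1, so inverse 31.
N/181 = 1141603; 1141603 ≡ 36 (mod 181); 36·176 ≡ 1, so inverse 176.
m ≡ 4·2321687·27 + 63·1627009·53 + 51·2045843·31 + 135·1141603·176 = 36042290310.
36042290310 mod 206630143 = 88645428.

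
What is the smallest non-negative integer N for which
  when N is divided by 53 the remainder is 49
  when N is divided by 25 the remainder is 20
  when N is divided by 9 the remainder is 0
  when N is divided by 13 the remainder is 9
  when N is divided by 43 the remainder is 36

234945

The moduli are pairwise coprime; M = 53·25·9·13·43 = 6666075.
M/53 = 125775; 125775 ≡ 6 (mod 53); 6·9 ≡ 1, so inverse 9.
M/25 = 266643; 266643 ≡ 18 (mod 25); 18·7 ≡ 1, so inverse 7.
M/9 = 740675; 740675 ≡ 2 (mod 9); 2·5 ≡ 1, so inverse 5.
M/13 = 512775; 512775 ≡ 3 (mod 13); 3·9 ≡ 1, so inverse 9.
M/43 = 155025; 155025 ≡ 10 (mod 43); 10·13 ≡ 1, so inverse 13.
N ≡ 49·125775·9 + 20·266643·7 + 0·740675·5 + 9·512775·9 + 36·155025·13 = 206883270.
206883270 mod 6666075 = 234945.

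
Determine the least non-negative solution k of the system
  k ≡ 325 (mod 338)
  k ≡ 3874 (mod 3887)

Combine the congruences pairwise.
gcd(338, 3887) = 169 and 169 | (3874 − 325), so the pair is consistent; merging gives k ≡ 7761 (mod 7774), where 7774 = lcm(338, 3887).
The solution is unique modulo lcm(338, 3887) = 7774.

7761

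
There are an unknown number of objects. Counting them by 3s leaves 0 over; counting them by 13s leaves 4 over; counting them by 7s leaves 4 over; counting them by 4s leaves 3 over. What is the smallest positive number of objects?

459

The moduli are pairwise coprime; M = 3·13·7·4 = 1092.
M/3 = 364; 364 ≡ 1 (mod 3), inverse 1.
M/13 = 84; 84 ≡ 6 (mod 13); 6·11 ≡ 1, so inverse 11.
M/7 = 156; 156 ≡ 2 (mod 7); 2·4 ≡ 1, so inverse 4.
M/4 = 273; 273 ≡ 1 (mod 4), inverse 1.
N ≡ 0·364·1 + 4·84·11 + 4·156·4 + 3·273·1 = 7011.
7011 mod 1092 = 459.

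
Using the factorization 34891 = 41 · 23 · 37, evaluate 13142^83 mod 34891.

Mod 41: 13142 ≡ 22; by Fermat, exponent reduces to 83 mod 40 = 3; 22^3 ≡ 29 (mod 41).
Mod 23: 13142 ≡ 9; by Fermat, exponent reduces to 83 mod 22 = 17; 9^17 ≡ 3 (mod 23).
Mod 37: 13142 ≡ 7; by Fermat, exponent reduces to 83 mod 36 = 11; 7^11 ≡ 12 (mod 37).
Combine by CRT: x ≡ 29 (mod 41), x ≡ 3 (mod 23), x ≡ 12 (mod 37) ⇒ x ≡ 1751 (mod 34891).

1751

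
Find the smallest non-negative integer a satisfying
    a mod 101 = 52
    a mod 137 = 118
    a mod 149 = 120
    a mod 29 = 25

49151197

The moduli are pairwise coprime; N = 101·137·149·29 = 59789677.
N/101 = 591977; 591977 ≡ 16 (mod 101); 16·19 ≡ 1, so inverse 19.
N/137 = 436421; 436421 ≡ 76 (mod 137); 76·128 ≡ 1, so inverse 128.
N/149 = 401273; 401273 ≡ 16 (mod 149); 16·28 ≡ 1, so inverse 28.
N/29 = 2061713; 2061713 ≡ 16 (mod 29); 16·20 ≡ 1, so inverse 20.
a ≡ 52·591977·19 + 118·436421·128 + 120·401273·28 + 25·2061713·20 = 9555709840.
9555709840 mod 59789677 = 49151197.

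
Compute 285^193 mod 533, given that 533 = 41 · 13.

Mod 41: 285 ≡ 39; by Fermat, exponent reduces to 193 mod 40 = 33; 39^33 ≡ 8 (mod 41).
Mod 13: 285 ≡ 12; by Fermat, exponent reduces to 193 mod 12 = 1; 12^1 ≡ 12 (mod 13).
Combine by CRT: x ≡ 8 (mod 41), x ≡ 12 (mod 13) ⇒ x ≡ 90 (mod 533).

90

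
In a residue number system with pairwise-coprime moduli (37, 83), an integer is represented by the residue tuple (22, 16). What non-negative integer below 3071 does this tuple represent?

1095

Combine the congruences pairwise.
From x ≡ 22 (mod 37) write x = 22 + 37t. Substituting into x ≡ 16 (mod 83) gives 37t ≡ 77 (mod 83), and since 37⁻¹ ≡ 9 (mod 83), t ≡ 29. Hence x ≡ 22 + 37·29 = 1095 (mod 3071).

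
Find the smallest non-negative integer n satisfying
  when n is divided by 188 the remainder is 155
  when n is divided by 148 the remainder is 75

gcd(188, 148) = 4 and 4 | (75 − 155), so the pair is consistent; merging gives n ≡ 6735 (mod 6956), where 6956 = lcm(188, 148).
The solution is unique modulo lcm(188, 148) = 6956.

6735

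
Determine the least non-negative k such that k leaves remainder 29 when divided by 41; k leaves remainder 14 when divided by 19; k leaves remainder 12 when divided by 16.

From k ≡ 29 (mod 41) write k = 29 + 41t. Substituting into k ≡ 14 (mod 19) gives 41t ≡ 4 (mod 19), and since 3⁻¹ ≡ 13 (mod 19), t ≡ 14. Hence k ≡ 29 + 41·14 = 603 (mod 779).
From k ≡ 603 (mod 779) write k = 603 + 779t. Substituting into k ≡ 12 (mod 16) gives 779t ≡ 1 (mod 16), and since 11⁻¹ ≡ 3 (mod 16), t ≡ 3. Hence k ≡ 603 + 779·3 = 2940 (mod 12464).

2940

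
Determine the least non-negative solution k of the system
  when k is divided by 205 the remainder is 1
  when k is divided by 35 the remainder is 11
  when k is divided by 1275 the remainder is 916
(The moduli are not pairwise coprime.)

114391

gcd(205, 35) = 5 and 5 | (11 − 1), so the pair is consistent; merging gives k ≡ 1026 (mod 1435), where 1435 = lcm(205, 35).
gcd(1435, 1275) = 5 and 5 | (916 − 1026), so the pair is consistent; merging gives k ≡ 114391 (mod 365925), where 365925 = lcm(1435, 1275).
The solution is unique modulo lcm(205, 35, 1275) = 365925.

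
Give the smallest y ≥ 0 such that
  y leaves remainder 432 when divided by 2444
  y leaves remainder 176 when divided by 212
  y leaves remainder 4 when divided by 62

846056

gcd(2444, 212) = 4 and 4 | (176 − 432), so the pair is consistent; merging gives y ≡ 68864 (mod 129532), where 129532 = lcm(2444, 212).
gcd(129532, 62) = 2 and 2 | (4 − 68864), so the pair is consistent; merging gives y ≡ 846056 (mod 4015492), where 4015492 = lcm(129532, 62).
The solution is unique modulo lcm(2444, 212, 62) = 4015492.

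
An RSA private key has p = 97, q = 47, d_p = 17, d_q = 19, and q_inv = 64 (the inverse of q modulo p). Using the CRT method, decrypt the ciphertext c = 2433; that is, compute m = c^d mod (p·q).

4373

m₁ = c^(d_p) mod p: c ≡ 8 (mod 97), and 8^17 mod 97 = 8.
m₂ = c^(d_q) mod q: c ≡ 36 (mod 47), and 36^19 mod 47 = 2.
h = q_inv·(m₁ − m₂) mod p = 64·(8 − 2) mod 97 = 93.
m = m₂ + h·q = 2 + 93·47 = 4373.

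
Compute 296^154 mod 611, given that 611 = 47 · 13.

237

Mod 47: 296 ≡ 14; by Fermat, exponent reduces to 154 mod 46 = 16; 14^16 ≡ 2 (mod 47).
Mod 13: 296 ≡ 10; by Fermat, exponent reduces to 154 mod 12 = 10; 10^10 ≡ 3 (mod 13).
Combine by CRT: x ≡ 2 (mod 47), x ≡ 3 (mod 13) ⇒ x ≡ 237 (mod 611).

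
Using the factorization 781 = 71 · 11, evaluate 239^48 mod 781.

Mod 71: 239 ≡ 26; 26^48 ≡ 30 (mod 71).
Mod 11: 239 ≡ 8; by Fermat, exponent reduces to 48 mod 10 = 8; 8^8 ≡ 5 (mod 11).
Combine by CRT: x ≡ 30 (mod 71), x ≡ 5 (mod 11) ⇒ x ≡ 456 (mod 781).

456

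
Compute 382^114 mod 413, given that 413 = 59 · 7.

Mod 59: 382 ≡ 28; by Fermat, exponent reduces to 114 mod 58 = 56; 28^56 ≡ 7 (mod 59).
Mod 7: 382 ≡ 4; since 6 | 114, by Fermat 4^114 ≡ 1 (mod 7).
Combine by CRT: x ≡ 7 (mod 59), x ≡ 1 (mod 7) ⇒ x ≡ 302 (mod 413).

302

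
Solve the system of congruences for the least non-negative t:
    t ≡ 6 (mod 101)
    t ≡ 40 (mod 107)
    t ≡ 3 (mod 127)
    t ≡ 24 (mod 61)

The moduli are pairwise coprime; N = 101·107·127·61 = 83721829.
N/101 = 828929; 828929 ≡ 22 (mod 101); 22·23 ≡ 1, so inverse 23.
N/107 = 782447; 782447 ≡ 63 (mod 107); 63·17 ≡ 1, so inverse 17.
N/127 = 659227; 659227 ≡ 97 (mod 127); 97·55 ≡ 1, so inverse 55.
N/61 = 1372489; 1372489 ≡ 50 (mod 61); 50·11 ≡ 1, so inverse 11.
t ≡ 6·828929·23 + 40·782447·17 + 3·659227·55 + 24·1372489·11 = 1117565713.
1117565713 mod 83721829 = 29181936.

29181936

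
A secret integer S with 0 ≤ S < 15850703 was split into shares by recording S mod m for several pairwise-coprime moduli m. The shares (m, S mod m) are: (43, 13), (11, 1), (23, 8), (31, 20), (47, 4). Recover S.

The moduli are pairwise coprime; N = 43·11·23·31·47 = 15850703.
N/43 = 368621; 368621 ≡ 25 (mod 43); 25·31 ≡ 1, so inverse 31.
N/11 = 1440973; 1440973 ≡ 6 (mod 11); 6·2 ≡ 1, so inverse 2.
N/23 = 689161; 689161 ≡ 12 (mod 23); 12·2 ≡ 1, so inverse 2.
N/31 = 511313; 511313 ≡ 30 (mod 31); 30·30 ≡ 1, so inverse 30.
N/47 = 337249; 337249 ≡ 24 (mod 47); 24·2 ≡ 1, so inverse 2.
S ≡ 13·368621·31 + 1·1440973·2 + 8·689161·2 + 20·511313·30 + 4·337249·2 = 471948577.
471948577 mod 15850703 = 12278190.

12278190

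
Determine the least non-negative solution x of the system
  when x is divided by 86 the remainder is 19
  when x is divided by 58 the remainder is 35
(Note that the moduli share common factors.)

1137

Combine the congruences pairwise.
gcd(86, 58) = 2 and 2 | (35 − 19), so the pair is consistent; merging gives x ≡ 1137 (mod 2494), where 2494 = lcm(86, 58).
The solution is unique modulo lcm(86, 58) = 2494.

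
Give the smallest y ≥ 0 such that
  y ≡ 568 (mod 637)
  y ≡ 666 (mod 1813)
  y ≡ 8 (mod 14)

26048

Combine the congruences pairwise.
gcd(637, 1813) = 49 and 49 | (666 − 568), so the pair is consistent; merging gives y ≡ 2479 (mod 23569), where 23569 = lcm(637, 1813).
gcd(23569, 14) = 7 and 7 | (8 − 2479), so the pair is consistent; merging gives y ≡ 26048 (mod 47138), where 47138 = lcm(23569, 14).
The solution is unique modulo lcm(637, 1813, 14) = 47138.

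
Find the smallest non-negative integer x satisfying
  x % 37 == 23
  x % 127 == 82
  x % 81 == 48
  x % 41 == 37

11793810

The moduli are pairwise coprime; N = 37·127·81·41 = 15605379.
N/37 = 421767; 421767 ≡ 4 (mod 37); 4·28 ≡ 1, so inverse 28.
N/127 = 122877; 122877 ≡ 68 (mod 127); 68·99 ≡ 1, so inverse 99.
N/81 = 192659; 192659 ≡ 41 (mod 81); 41·2 ≡ 1, so inverse 2.
N/41 = 380619; 380619 ≡ 16 (mod 41); 16·18 ≡ 1, so inverse 18.
x ≡ 23·421767·28 + 82·122877·99 + 48·192659·2 + 37·380619·18 = 1541120952.
1541120952 mod 15605379 = 11793810.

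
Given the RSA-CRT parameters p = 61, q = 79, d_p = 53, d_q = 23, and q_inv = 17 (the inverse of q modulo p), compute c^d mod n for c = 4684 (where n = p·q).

m₁ = c^(d_p) mod p: c ≡ 48 (mod 61), and 48^53 mod 61 = 14.
m₂ = c^(d_q) mod q: c ≡ 23 (mod 79), and 23^23 mod 79 = 55.
h = q_inv·(m₁ − m₂) mod p = 17·(14 − 55) mod 61 = 35.
m = m₂ + h·q = 55 + 35·79 = 2820.

2820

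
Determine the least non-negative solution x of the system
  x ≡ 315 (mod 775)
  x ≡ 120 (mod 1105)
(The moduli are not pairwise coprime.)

gcd(775, 1105) = 5 and 5 | (120 − 315), so the pair is consistent; merging gives x ≡ 70840 (mod 171275), where 171275 = lcm(775, 1105).
The solution is unique modulo lcm(775, 1105) = 171275.

70840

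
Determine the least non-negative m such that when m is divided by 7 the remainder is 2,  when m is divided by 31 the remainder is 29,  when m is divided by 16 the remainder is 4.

From m ≡ 2 (mod 7) write m = 2 + 7t. Substituting into m ≡ 29 (mod 31) gives 7t ≡ 27 (mod 31), and since 7⁻¹ ≡ 9 (mod 31), t ≡ 26. Hence m ≡ 2 + 7·26 = 184 (mod 217).
From m ≡ 184 (mod 217) write m = 184 + 217t. Substituting into m ≡ 4 (mod 16) gives 217t ≡ 12 (mod 16), and since 9⁻¹ ≡ 9 (mod 16), t ≡ 12. Hence m ≡ 184 + 217·12 = 2788 (mod 3472).

2788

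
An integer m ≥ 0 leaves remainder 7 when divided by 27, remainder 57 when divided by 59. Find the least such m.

From m ≡ 7 (mod 27) write m = 7 + 27t. Substituting into m ≡ 57 (mod 59) gives 27t ≡ 50 (mod 59), and since 27⁻¹ ≡ 35 (mod 59), t ≡ 39. Hence m ≡ 7 + 27·39 = 1060 (mod 1593).

1060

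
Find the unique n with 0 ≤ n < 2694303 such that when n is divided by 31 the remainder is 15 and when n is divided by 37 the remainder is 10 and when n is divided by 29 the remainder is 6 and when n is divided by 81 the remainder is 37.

The moduli are pairwise coprime; M = 31·37·29·81 = 2694303.
M/31 = 86913; 86913 ≡ 20 (mod 31); 20·14 ≡ 1, so inverse 14.
M/37 = 72819; 72819 ≡ 3 (mod 37); 3·25 ≡ 1, so inverse 25.
M/29 = 92907; 92907 ≡ 20 (mod 29); 20·16 ≡ 1, so inverse 16.
M/81 = 33263; 33263 ≡ 53 (mod 81); 53·26 ≡ 1, so inverse 26.
n ≡ 15·86913·14 + 10·72819·25 + 6·92907·16 + 37·33263·26 = 77374558.
77374558 mod 2694303 = 1934074.

1934074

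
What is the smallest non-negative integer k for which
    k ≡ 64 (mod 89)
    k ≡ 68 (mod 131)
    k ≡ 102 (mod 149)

893357

From k ≡ 64 (mod 89) write k = 64 + 89t. Substituting into k ≡ 68 (mod 131) gives 89t ≡ 4 (mod 131), and since 89⁻¹ ≡ 53 (mod 131), t ≡ 81. Hence k ≡ 64 + 89·81 = 7273 (mod 11659).
From k ≡ 7273 (mod 11659) write k = 7273 + 11659t. Substituting into k ≡ 102 (mod 149) gives 11659t ≡ 130 (mod 149), and since 37⁻¹ ≡ 145 (mod 149), t ≡ 76. Hence k ≡ 7273 + 11659·76 = 893357 (mod 1737191).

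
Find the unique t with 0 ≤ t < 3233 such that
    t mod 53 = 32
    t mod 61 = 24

85

Combine the congruences pairwise.
From t ≡ 32 (mod 53) write t = 32 + 53s. Substituting into t ≡ 24 (mod 61) gives 53s ≡ 53 (mod 61), and since 53⁻¹ ≡ 38 (mod 61), s ≡ 1. Hence t ≡ 32 + 53·1 = 85 (mod 3233).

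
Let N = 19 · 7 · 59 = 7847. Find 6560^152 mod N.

Mod 19: 6560 ≡ 5; by Fermat, exponent reduces to 152 mod 18 = 8; 5^8 ≡ 4 (mod 19).
Mod 7: 6560 ≡ 1; by Fermat, exponent reduces to 152 mod 6 = 2; 1^2 ≡ 1 (mod 7).
Mod 59: 6560 ≡ 11; by Fermat, exponent reduces to 152 mod 58 = 36; 11^36 ≡ 57 (mod 59).
Combine by CRT: x ≡ 4 (mod 19), x ≡ 1 (mod 7), x ≡ 57 (mod 59) ⇒ x ≡ 1296 (mod 7847).

1296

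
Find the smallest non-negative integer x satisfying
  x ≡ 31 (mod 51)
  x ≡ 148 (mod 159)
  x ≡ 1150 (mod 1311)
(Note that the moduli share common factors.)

571435

gcd(51, 159) = 3 and 3 | (148 − 31), so the pair is consistent; merging gives x ≡ 1102 (mod 2703), where 2703 = lcm(51, 159).
gcd(2703, 1311) = 3 and 3 | (1150 − 1102), so the pair is consistent; merging gives x ≡ 571435 (mod 1181211), where 1181211 = lcm(2703, 1311).
The solution is unique modulo lcm(51, 159, 1311) = 1181211.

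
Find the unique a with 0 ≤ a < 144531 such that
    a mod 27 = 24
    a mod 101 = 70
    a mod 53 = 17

26835

Combine the congruences pairwise.
From a ≡ 24 (mod 27) write a = 24 + 27t. Substituting into a ≡ 70 (mod 101) gives 27t ≡ 46 (mod 101), and since 27⁻¹ ≡ 15 (mod 101), t ≡ 84. Hence a ≡ 24 + 27·84 = 2292 (mod 2727).
From a ≡ 2292 (mod 2727) write a = 2292 + 2727t. Substituting into a ≡ 17 (mod 53) gives 2727t ≡ 4 (mod 53), and since 24⁻¹ ≡ 42 (mod 53), t ≡ 9. Hence a ≡ 2292 + 2727·9 = 26835 (mod 144531).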